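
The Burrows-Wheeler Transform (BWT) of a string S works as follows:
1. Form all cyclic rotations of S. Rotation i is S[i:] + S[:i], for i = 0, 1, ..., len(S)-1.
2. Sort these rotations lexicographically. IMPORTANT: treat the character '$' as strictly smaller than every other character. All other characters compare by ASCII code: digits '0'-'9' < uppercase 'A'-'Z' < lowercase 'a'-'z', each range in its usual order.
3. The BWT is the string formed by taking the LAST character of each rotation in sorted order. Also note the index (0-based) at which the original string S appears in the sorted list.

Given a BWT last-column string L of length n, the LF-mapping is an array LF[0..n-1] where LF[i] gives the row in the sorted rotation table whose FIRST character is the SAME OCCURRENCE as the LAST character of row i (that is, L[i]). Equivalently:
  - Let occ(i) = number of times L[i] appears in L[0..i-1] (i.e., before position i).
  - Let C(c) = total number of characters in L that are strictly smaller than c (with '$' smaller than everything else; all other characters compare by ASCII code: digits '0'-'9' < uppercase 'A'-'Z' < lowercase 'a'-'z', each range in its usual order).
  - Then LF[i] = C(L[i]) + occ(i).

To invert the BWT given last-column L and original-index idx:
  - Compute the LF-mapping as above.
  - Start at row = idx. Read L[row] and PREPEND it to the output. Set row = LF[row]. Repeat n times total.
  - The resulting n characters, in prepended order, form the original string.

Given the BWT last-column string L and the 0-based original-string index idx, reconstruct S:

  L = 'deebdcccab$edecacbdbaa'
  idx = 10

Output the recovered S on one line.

Answer: cbcbaecbdeabeadaecdcd$

Derivation:
LF mapping: 14 18 19 5 15 9 10 11 1 6 0 20 16 21 12 2 13 7 17 8 3 4
Walk LF starting at row 10, prepending L[row]:
  step 1: row=10, L[10]='$', prepend. Next row=LF[10]=0
  step 2: row=0, L[0]='d', prepend. Next row=LF[0]=14
  step 3: row=14, L[14]='c', prepend. Next row=LF[14]=12
  step 4: row=12, L[12]='d', prepend. Next row=LF[12]=16
  step 5: row=16, L[16]='c', prepend. Next row=LF[16]=13
  step 6: row=13, L[13]='e', prepend. Next row=LF[13]=21
  step 7: row=21, L[21]='a', prepend. Next row=LF[21]=4
  step 8: row=4, L[4]='d', prepend. Next row=LF[4]=15
  step 9: row=15, L[15]='a', prepend. Next row=LF[15]=2
  step 10: row=2, L[2]='e', prepend. Next row=LF[2]=19
  step 11: row=19, L[19]='b', prepend. Next row=LF[19]=8
  step 12: row=8, L[8]='a', prepend. Next row=LF[8]=1
  step 13: row=1, L[1]='e', prepend. Next row=LF[1]=18
  step 14: row=18, L[18]='d', prepend. Next row=LF[18]=17
  step 15: row=17, L[17]='b', prepend. Next row=LF[17]=7
  step 16: row=7, L[7]='c', prepend. Next row=LF[7]=11
  step 17: row=11, L[11]='e', prepend. Next row=LF[11]=20
  step 18: row=20, L[20]='a', prepend. Next row=LF[20]=3
  step 19: row=3, L[3]='b', prepend. Next row=LF[3]=5
  step 20: row=5, L[5]='c', prepend. Next row=LF[5]=9
  step 21: row=9, L[9]='b', prepend. Next row=LF[9]=6
  step 22: row=6, L[6]='c', prepend. Next row=LF[6]=10
Reversed output: cbcbaecbdeabeadaecdcd$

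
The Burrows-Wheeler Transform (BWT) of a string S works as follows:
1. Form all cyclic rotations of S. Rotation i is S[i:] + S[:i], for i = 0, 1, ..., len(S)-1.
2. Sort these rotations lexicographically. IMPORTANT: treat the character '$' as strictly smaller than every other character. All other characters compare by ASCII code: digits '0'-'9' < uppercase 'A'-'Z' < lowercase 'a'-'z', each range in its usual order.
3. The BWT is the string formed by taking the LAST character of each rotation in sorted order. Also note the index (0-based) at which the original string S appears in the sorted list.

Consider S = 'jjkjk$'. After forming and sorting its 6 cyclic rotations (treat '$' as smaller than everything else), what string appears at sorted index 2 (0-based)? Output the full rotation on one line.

All 6 rotations (rotation i = S[i:]+S[:i]):
  rot[0] = jjkjk$
  rot[1] = jkjk$j
  rot[2] = kjk$jj
  rot[3] = jk$jjk
  rot[4] = k$jjkj
  rot[5] = $jjkjk
Sorted (with $ < everything):
  sorted[0] = $jjkjk
  sorted[1] = jjkjk$
  sorted[2] = jk$jjk
  sorted[3] = jkjk$j
  sorted[4] = k$jjkj
  sorted[5] = kjk$jj
sorted[2] = jk$jjk

Answer: jk$jjk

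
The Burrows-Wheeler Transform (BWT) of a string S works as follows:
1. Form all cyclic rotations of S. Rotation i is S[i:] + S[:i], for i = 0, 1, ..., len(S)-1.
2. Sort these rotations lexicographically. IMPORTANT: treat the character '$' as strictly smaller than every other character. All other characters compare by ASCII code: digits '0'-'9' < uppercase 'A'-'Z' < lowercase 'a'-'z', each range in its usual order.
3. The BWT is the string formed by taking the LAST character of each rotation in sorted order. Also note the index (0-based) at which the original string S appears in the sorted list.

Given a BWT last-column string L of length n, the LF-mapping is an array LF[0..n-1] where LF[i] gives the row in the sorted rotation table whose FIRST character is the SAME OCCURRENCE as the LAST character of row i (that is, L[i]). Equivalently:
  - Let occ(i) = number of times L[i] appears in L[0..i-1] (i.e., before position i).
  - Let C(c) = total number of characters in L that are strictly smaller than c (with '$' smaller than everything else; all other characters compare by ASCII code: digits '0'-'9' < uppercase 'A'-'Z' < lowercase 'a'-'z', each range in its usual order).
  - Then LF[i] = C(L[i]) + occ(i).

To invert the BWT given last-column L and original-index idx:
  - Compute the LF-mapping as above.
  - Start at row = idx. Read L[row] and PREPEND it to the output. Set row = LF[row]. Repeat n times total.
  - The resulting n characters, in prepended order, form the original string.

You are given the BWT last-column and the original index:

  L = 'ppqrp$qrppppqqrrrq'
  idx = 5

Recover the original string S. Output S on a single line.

Answer: pqpqqrrrrpqrppqpp$

Derivation:
LF mapping: 1 2 8 13 3 0 9 14 4 5 6 7 10 11 15 16 17 12
Walk LF starting at row 5, prepending L[row]:
  step 1: row=5, L[5]='$', prepend. Next row=LF[5]=0
  step 2: row=0, L[0]='p', prepend. Next row=LF[0]=1
  step 3: row=1, L[1]='p', prepend. Next row=LF[1]=2
  step 4: row=2, L[2]='q', prepend. Next row=LF[2]=8
  step 5: row=8, L[8]='p', prepend. Next row=LF[8]=4
  step 6: row=4, L[4]='p', prepend. Next row=LF[4]=3
  step 7: row=3, L[3]='r', prepend. Next row=LF[3]=13
  step 8: row=13, L[13]='q', prepend. Next row=LF[13]=11
  step 9: row=11, L[11]='p', prepend. Next row=LF[11]=7
  step 10: row=7, L[7]='r', prepend. Next row=LF[7]=14
  step 11: row=14, L[14]='r', prepend. Next row=LF[14]=15
  step 12: row=15, L[15]='r', prepend. Next row=LF[15]=16
  step 13: row=16, L[16]='r', prepend. Next row=LF[16]=17
  step 14: row=17, L[17]='q', prepend. Next row=LF[17]=12
  step 15: row=12, L[12]='q', prepend. Next row=LF[12]=10
  step 16: row=10, L[10]='p', prepend. Next row=LF[10]=6
  step 17: row=6, L[6]='q', prepend. Next row=LF[6]=9
  step 18: row=9, L[9]='p', prepend. Next row=LF[9]=5
Reversed output: pqpqqrrrrpqrppqpp$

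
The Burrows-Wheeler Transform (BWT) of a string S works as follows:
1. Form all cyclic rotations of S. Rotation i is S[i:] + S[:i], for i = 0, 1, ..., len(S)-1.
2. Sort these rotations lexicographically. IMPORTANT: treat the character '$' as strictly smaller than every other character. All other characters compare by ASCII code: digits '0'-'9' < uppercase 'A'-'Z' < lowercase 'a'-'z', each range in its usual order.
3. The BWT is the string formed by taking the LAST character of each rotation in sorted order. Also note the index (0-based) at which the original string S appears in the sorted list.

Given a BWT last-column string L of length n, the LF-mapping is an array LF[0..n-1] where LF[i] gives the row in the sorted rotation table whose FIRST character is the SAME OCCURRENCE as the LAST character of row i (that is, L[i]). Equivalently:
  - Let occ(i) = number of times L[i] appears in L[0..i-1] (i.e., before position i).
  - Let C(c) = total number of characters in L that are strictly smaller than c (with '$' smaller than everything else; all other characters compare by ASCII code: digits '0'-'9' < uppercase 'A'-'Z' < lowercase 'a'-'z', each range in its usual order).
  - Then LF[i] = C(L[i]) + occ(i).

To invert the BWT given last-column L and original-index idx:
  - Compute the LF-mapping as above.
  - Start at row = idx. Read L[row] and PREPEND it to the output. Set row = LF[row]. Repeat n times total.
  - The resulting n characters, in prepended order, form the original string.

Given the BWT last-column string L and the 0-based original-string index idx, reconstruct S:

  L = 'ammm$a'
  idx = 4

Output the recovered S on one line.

LF mapping: 1 3 4 5 0 2
Walk LF starting at row 4, prepending L[row]:
  step 1: row=4, L[4]='$', prepend. Next row=LF[4]=0
  step 2: row=0, L[0]='a', prepend. Next row=LF[0]=1
  step 3: row=1, L[1]='m', prepend. Next row=LF[1]=3
  step 4: row=3, L[3]='m', prepend. Next row=LF[3]=5
  step 5: row=5, L[5]='a', prepend. Next row=LF[5]=2
  step 6: row=2, L[2]='m', prepend. Next row=LF[2]=4
Reversed output: mamma$

Answer: mamma$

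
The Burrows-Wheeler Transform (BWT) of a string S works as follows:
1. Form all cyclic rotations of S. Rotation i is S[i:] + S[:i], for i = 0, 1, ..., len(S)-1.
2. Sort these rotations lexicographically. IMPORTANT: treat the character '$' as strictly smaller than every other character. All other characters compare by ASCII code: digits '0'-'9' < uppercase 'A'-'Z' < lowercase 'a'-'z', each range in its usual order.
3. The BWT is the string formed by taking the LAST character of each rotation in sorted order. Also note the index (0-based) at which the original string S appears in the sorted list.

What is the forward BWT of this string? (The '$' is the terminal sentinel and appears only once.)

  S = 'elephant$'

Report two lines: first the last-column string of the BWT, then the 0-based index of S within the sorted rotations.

Answer: th$lpeaen
2

Derivation:
All 9 rotations (rotation i = S[i:]+S[:i]):
  rot[0] = elephant$
  rot[1] = lephant$e
  rot[2] = ephant$el
  rot[3] = phant$ele
  rot[4] = hant$elep
  rot[5] = ant$eleph
  rot[6] = nt$elepha
  rot[7] = t$elephan
  rot[8] = $elephant
Sorted (with $ < everything):
  sorted[0] = $elephant  (last char: 't')
  sorted[1] = ant$eleph  (last char: 'h')
  sorted[2] = elephant$  (last char: '$')
  sorted[3] = ephant$el  (last char: 'l')
  sorted[4] = hant$elep  (last char: 'p')
  sorted[5] = lephant$e  (last char: 'e')
  sorted[6] = nt$elepha  (last char: 'a')
  sorted[7] = phant$ele  (last char: 'e')
  sorted[8] = t$elephan  (last char: 'n')
Last column: th$lpeaen
Original string S is at sorted index 2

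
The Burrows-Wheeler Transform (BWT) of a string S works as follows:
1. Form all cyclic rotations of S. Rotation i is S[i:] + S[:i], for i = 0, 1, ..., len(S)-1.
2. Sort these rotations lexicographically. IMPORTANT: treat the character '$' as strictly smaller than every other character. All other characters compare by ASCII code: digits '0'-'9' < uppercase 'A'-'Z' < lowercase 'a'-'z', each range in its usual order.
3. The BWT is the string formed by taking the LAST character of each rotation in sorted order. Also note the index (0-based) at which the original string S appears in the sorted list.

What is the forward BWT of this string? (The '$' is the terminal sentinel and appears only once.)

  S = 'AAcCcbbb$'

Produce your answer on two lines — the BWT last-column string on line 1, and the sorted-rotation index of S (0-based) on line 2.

Answer: b$AcbbcAC
1

Derivation:
All 9 rotations (rotation i = S[i:]+S[:i]):
  rot[0] = AAcCcbbb$
  rot[1] = AcCcbbb$A
  rot[2] = cCcbbb$AA
  rot[3] = Ccbbb$AAc
  rot[4] = cbbb$AAcC
  rot[5] = bbb$AAcCc
  rot[6] = bb$AAcCcb
  rot[7] = b$AAcCcbb
  rot[8] = $AAcCcbbb
Sorted (with $ < everything):
  sorted[0] = $AAcCcbbb  (last char: 'b')
  sorted[1] = AAcCcbbb$  (last char: '$')
  sorted[2] = AcCcbbb$A  (last char: 'A')
  sorted[3] = Ccbbb$AAc  (last char: 'c')
  sorted[4] = b$AAcCcbb  (last char: 'b')
  sorted[5] = bb$AAcCcb  (last char: 'b')
  sorted[6] = bbb$AAcCc  (last char: 'c')
  sorted[7] = cCcbbb$AA  (last char: 'A')
  sorted[8] = cbbb$AAcC  (last char: 'C')
Last column: b$AcbbcAC
Original string S is at sorted index 1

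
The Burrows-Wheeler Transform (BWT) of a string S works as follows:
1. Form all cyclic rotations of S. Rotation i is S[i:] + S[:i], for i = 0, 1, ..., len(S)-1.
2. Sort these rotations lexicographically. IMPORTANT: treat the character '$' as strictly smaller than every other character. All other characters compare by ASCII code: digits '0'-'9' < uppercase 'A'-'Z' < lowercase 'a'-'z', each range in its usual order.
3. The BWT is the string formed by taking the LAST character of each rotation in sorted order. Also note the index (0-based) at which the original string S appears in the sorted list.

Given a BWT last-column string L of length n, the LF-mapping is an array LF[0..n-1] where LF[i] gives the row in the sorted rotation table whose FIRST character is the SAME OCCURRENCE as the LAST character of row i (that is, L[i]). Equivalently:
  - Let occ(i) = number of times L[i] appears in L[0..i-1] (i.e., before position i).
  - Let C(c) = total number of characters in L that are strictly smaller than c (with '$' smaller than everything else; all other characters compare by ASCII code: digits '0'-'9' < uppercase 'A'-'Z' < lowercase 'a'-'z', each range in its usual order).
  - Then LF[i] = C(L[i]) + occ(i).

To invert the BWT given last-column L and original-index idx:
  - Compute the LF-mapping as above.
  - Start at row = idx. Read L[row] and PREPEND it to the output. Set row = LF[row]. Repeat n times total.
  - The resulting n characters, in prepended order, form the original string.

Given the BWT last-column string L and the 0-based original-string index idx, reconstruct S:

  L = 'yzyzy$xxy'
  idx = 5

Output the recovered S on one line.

LF mapping: 3 7 4 8 5 0 1 2 6
Walk LF starting at row 5, prepending L[row]:
  step 1: row=5, L[5]='$', prepend. Next row=LF[5]=0
  step 2: row=0, L[0]='y', prepend. Next row=LF[0]=3
  step 3: row=3, L[3]='z', prepend. Next row=LF[3]=8
  step 4: row=8, L[8]='y', prepend. Next row=LF[8]=6
  step 5: row=6, L[6]='x', prepend. Next row=LF[6]=1
  step 6: row=1, L[1]='z', prepend. Next row=LF[1]=7
  step 7: row=7, L[7]='x', prepend. Next row=LF[7]=2
  step 8: row=2, L[2]='y', prepend. Next row=LF[2]=4
  step 9: row=4, L[4]='y', prepend. Next row=LF[4]=5
Reversed output: yyxzxyzy$

Answer: yyxzxyzy$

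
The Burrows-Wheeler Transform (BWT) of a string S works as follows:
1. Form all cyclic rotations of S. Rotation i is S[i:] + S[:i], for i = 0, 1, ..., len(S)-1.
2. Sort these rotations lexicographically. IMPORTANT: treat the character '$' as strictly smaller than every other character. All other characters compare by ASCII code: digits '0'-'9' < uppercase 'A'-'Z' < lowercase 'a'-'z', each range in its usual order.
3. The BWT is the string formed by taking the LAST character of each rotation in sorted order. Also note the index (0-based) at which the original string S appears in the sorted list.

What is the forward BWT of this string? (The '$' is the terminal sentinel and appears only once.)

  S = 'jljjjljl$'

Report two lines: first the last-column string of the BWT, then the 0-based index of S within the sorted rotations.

All 9 rotations (rotation i = S[i:]+S[:i]):
  rot[0] = jljjjljl$
  rot[1] = ljjjljl$j
  rot[2] = jjjljl$jl
  rot[3] = jjljl$jlj
  rot[4] = jljl$jljj
  rot[5] = ljl$jljjj
  rot[6] = jl$jljjjl
  rot[7] = l$jljjjlj
  rot[8] = $jljjjljl
Sorted (with $ < everything):
  sorted[0] = $jljjjljl  (last char: 'l')
  sorted[1] = jjjljl$jl  (last char: 'l')
  sorted[2] = jjljl$jlj  (last char: 'j')
  sorted[3] = jl$jljjjl  (last char: 'l')
  sorted[4] = jljjjljl$  (last char: '$')
  sorted[5] = jljl$jljj  (last char: 'j')
  sorted[6] = l$jljjjlj  (last char: 'j')
  sorted[7] = ljjjljl$j  (last char: 'j')
  sorted[8] = ljl$jljjj  (last char: 'j')
Last column: lljl$jjjj
Original string S is at sorted index 4

Answer: lljl$jjjj
4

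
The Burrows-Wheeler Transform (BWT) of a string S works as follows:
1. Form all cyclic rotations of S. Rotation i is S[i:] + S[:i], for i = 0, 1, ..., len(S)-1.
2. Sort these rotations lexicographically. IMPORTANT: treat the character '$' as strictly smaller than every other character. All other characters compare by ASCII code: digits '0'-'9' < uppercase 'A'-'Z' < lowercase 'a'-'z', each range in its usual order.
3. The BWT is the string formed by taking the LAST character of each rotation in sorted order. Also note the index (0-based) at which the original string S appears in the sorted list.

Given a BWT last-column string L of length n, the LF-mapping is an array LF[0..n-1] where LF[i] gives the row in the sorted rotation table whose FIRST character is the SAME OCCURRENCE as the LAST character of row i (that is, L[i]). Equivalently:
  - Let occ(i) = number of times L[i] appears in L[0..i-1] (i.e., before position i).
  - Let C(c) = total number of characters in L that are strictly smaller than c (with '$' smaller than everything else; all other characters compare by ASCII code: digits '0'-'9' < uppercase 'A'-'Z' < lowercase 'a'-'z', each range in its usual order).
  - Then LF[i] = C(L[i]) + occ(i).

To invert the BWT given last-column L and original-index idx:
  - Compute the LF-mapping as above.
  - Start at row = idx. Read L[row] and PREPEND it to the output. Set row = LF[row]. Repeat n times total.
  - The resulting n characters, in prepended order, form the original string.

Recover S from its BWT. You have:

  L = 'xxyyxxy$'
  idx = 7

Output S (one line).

LF mapping: 1 2 5 6 3 4 7 0
Walk LF starting at row 7, prepending L[row]:
  step 1: row=7, L[7]='$', prepend. Next row=LF[7]=0
  step 2: row=0, L[0]='x', prepend. Next row=LF[0]=1
  step 3: row=1, L[1]='x', prepend. Next row=LF[1]=2
  step 4: row=2, L[2]='y', prepend. Next row=LF[2]=5
  step 5: row=5, L[5]='x', prepend. Next row=LF[5]=4
  step 6: row=4, L[4]='x', prepend. Next row=LF[4]=3
  step 7: row=3, L[3]='y', prepend. Next row=LF[3]=6
  step 8: row=6, L[6]='y', prepend. Next row=LF[6]=7
Reversed output: yyxxyxx$

Answer: yyxxyxx$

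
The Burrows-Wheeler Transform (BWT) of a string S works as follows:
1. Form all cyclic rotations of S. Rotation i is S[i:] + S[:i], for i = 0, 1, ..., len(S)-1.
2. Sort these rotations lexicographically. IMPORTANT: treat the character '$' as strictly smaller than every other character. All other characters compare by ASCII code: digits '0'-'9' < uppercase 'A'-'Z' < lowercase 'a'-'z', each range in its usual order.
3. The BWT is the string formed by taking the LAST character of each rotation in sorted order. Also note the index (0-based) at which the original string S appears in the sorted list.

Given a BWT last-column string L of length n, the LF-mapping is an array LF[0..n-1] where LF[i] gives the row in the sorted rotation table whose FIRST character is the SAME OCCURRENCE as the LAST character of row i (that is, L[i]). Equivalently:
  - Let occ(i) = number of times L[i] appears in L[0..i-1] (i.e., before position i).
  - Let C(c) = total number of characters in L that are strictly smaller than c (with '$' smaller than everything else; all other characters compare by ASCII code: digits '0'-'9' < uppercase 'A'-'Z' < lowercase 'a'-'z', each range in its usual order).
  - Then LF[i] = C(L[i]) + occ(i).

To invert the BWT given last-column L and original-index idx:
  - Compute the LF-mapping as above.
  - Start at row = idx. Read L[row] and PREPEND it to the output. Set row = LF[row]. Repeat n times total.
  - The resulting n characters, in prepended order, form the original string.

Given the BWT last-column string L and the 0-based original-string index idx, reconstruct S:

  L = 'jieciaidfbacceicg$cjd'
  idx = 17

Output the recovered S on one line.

LF mapping: 19 15 11 4 16 1 17 9 13 3 2 5 6 12 18 7 14 0 8 20 10
Walk LF starting at row 17, prepending L[row]:
  step 1: row=17, L[17]='$', prepend. Next row=LF[17]=0
  step 2: row=0, L[0]='j', prepend. Next row=LF[0]=19
  step 3: row=19, L[19]='j', prepend. Next row=LF[19]=20
  step 4: row=20, L[20]='d', prepend. Next row=LF[20]=10
  step 5: row=10, L[10]='a', prepend. Next row=LF[10]=2
  step 6: row=2, L[2]='e', prepend. Next row=LF[2]=11
  step 7: row=11, L[11]='c', prepend. Next row=LF[11]=5
  step 8: row=5, L[5]='a', prepend. Next row=LF[5]=1
  step 9: row=1, L[1]='i', prepend. Next row=LF[1]=15
  step 10: row=15, L[15]='c', prepend. Next row=LF[15]=7
  step 11: row=7, L[7]='d', prepend. Next row=LF[7]=9
  step 12: row=9, L[9]='b', prepend. Next row=LF[9]=3
  step 13: row=3, L[3]='c', prepend. Next row=LF[3]=4
  step 14: row=4, L[4]='i', prepend. Next row=LF[4]=16
  step 15: row=16, L[16]='g', prepend. Next row=LF[16]=14
  step 16: row=14, L[14]='i', prepend. Next row=LF[14]=18
  step 17: row=18, L[18]='c', prepend. Next row=LF[18]=8
  step 18: row=8, L[8]='f', prepend. Next row=LF[8]=13
  step 19: row=13, L[13]='e', prepend. Next row=LF[13]=12
  step 20: row=12, L[12]='c', prepend. Next row=LF[12]=6
  step 21: row=6, L[6]='i', prepend. Next row=LF[6]=17
Reversed output: icefcigicbdciaceadjj$

Answer: icefcigicbdciaceadjj$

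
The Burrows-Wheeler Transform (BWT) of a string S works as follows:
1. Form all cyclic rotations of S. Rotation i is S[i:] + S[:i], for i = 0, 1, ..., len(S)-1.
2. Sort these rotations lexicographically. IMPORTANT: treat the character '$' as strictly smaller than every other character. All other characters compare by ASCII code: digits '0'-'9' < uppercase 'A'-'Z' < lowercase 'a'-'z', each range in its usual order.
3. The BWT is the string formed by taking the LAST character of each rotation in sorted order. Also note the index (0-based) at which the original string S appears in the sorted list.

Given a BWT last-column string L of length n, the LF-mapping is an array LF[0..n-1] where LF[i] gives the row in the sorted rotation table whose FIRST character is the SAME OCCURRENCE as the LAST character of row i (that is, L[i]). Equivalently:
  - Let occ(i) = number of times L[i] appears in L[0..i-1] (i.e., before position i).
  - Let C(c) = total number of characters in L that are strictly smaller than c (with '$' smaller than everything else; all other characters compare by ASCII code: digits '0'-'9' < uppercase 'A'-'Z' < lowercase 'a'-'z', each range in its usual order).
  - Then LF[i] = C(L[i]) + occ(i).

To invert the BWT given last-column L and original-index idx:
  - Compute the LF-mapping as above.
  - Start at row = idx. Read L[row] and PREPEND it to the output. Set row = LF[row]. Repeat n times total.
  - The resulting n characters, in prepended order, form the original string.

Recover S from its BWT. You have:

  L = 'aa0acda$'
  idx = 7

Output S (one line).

Answer: dacaa0a$

Derivation:
LF mapping: 2 3 1 4 6 7 5 0
Walk LF starting at row 7, prepending L[row]:
  step 1: row=7, L[7]='$', prepend. Next row=LF[7]=0
  step 2: row=0, L[0]='a', prepend. Next row=LF[0]=2
  step 3: row=2, L[2]='0', prepend. Next row=LF[2]=1
  step 4: row=1, L[1]='a', prepend. Next row=LF[1]=3
  step 5: row=3, L[3]='a', prepend. Next row=LF[3]=4
  step 6: row=4, L[4]='c', prepend. Next row=LF[4]=6
  step 7: row=6, L[6]='a', prepend. Next row=LF[6]=5
  step 8: row=5, L[5]='d', prepend. Next row=LF[5]=7
Reversed output: dacaa0a$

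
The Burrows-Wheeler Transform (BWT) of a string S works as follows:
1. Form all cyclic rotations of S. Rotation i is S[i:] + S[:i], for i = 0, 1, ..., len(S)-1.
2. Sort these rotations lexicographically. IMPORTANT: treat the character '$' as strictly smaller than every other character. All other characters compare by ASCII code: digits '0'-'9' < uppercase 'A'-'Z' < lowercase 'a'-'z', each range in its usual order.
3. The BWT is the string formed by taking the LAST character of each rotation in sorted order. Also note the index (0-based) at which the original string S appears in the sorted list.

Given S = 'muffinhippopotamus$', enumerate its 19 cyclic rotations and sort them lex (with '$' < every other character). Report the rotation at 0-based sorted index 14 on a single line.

All 19 rotations (rotation i = S[i:]+S[:i]):
  rot[0] = muffinhippopotamus$
  rot[1] = uffinhippopotamus$m
  rot[2] = ffinhippopotamus$mu
  rot[3] = finhippopotamus$muf
  rot[4] = inhippopotamus$muff
  rot[5] = nhippopotamus$muffi
  rot[6] = hippopotamus$muffin
  rot[7] = ippopotamus$muffinh
  rot[8] = ppopotamus$muffinhi
  rot[9] = popotamus$muffinhip
  rot[10] = opotamus$muffinhipp
  rot[11] = potamus$muffinhippo
  rot[12] = otamus$muffinhippop
  rot[13] = tamus$muffinhippopo
  rot[14] = amus$muffinhippopot
  rot[15] = mus$muffinhippopota
  rot[16] = us$muffinhippopotam
  rot[17] = s$muffinhippopotamu
  rot[18] = $muffinhippopotamus
Sorted (with $ < everything):
  sorted[0] = $muffinhippopotamus
  sorted[1] = amus$muffinhippopot
  sorted[2] = ffinhippopotamus$mu
  sorted[3] = finhippopotamus$muf
  sorted[4] = hippopotamus$muffin
  sorted[5] = inhippopotamus$muff
  sorted[6] = ippopotamus$muffinh
  sorted[7] = muffinhippopotamus$
  sorted[8] = mus$muffinhippopota
  sorted[9] = nhippopotamus$muffi
  sorted[10] = opotamus$muffinhipp
  sorted[11] = otamus$muffinhippop
  sorted[12] = popotamus$muffinhip
  sorted[13] = potamus$muffinhippo
  sorted[14] = ppopotamus$muffinhi
  sorted[15] = s$muffinhippopotamu
  sorted[16] = tamus$muffinhippopo
  sorted[17] = uffinhippopotamus$m
  sorted[18] = us$muffinhippopotam
sorted[14] = ppopotamus$muffinhi

Answer: ppopotamus$muffinhi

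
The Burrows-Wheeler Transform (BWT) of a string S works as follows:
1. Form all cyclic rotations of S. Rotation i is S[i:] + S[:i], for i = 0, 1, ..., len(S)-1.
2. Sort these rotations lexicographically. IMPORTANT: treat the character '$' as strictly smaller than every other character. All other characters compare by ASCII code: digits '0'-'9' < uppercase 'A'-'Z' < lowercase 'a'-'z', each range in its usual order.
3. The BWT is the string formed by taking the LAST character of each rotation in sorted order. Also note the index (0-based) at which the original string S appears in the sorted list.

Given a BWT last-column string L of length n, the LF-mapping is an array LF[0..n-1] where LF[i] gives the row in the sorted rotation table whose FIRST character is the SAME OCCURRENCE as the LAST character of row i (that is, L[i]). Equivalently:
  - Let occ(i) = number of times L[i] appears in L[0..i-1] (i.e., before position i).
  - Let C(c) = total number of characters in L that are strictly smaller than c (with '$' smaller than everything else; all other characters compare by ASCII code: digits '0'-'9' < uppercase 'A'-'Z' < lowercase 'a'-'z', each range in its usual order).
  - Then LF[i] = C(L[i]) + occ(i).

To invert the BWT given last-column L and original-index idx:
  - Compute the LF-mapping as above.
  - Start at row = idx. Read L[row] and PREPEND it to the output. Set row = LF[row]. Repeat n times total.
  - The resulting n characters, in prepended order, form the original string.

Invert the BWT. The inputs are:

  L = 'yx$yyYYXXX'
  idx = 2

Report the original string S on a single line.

LF mapping: 7 6 0 8 9 4 5 1 2 3
Walk LF starting at row 2, prepending L[row]:
  step 1: row=2, L[2]='$', prepend. Next row=LF[2]=0
  step 2: row=0, L[0]='y', prepend. Next row=LF[0]=7
  step 3: row=7, L[7]='X', prepend. Next row=LF[7]=1
  step 4: row=1, L[1]='x', prepend. Next row=LF[1]=6
  step 5: row=6, L[6]='Y', prepend. Next row=LF[6]=5
  step 6: row=5, L[5]='Y', prepend. Next row=LF[5]=4
  step 7: row=4, L[4]='y', prepend. Next row=LF[4]=9
  step 8: row=9, L[9]='X', prepend. Next row=LF[9]=3
  step 9: row=3, L[3]='y', prepend. Next row=LF[3]=8
  step 10: row=8, L[8]='X', prepend. Next row=LF[8]=2
Reversed output: XyXyYYxXy$

Answer: XyXyYYxXy$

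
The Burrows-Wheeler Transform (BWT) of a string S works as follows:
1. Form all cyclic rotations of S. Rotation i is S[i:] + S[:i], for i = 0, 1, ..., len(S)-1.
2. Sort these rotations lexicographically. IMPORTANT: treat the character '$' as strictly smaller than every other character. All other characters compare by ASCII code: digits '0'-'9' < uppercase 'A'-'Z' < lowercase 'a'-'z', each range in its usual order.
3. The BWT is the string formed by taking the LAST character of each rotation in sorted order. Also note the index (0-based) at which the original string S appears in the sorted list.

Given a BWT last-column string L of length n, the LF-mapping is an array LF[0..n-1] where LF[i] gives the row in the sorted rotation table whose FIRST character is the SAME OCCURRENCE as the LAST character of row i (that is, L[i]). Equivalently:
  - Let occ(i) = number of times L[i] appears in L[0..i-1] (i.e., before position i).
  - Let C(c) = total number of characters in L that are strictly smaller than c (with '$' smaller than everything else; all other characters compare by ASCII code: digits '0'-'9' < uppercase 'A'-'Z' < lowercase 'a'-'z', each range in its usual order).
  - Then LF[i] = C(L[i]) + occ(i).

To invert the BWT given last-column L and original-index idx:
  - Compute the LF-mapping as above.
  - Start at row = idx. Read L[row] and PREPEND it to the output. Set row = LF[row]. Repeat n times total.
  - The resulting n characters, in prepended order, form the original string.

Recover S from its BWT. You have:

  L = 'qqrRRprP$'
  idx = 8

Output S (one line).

Answer: rqPrRRpq$

Derivation:
LF mapping: 5 6 7 2 3 4 8 1 0
Walk LF starting at row 8, prepending L[row]:
  step 1: row=8, L[8]='$', prepend. Next row=LF[8]=0
  step 2: row=0, L[0]='q', prepend. Next row=LF[0]=5
  step 3: row=5, L[5]='p', prepend. Next row=LF[5]=4
  step 4: row=4, L[4]='R', prepend. Next row=LF[4]=3
  step 5: row=3, L[3]='R', prepend. Next row=LF[3]=2
  step 6: row=2, L[2]='r', prepend. Next row=LF[2]=7
  step 7: row=7, L[7]='P', prepend. Next row=LF[7]=1
  step 8: row=1, L[1]='q', prepend. Next row=LF[1]=6
  step 9: row=6, L[6]='r', prepend. Next row=LF[6]=8
Reversed output: rqPrRRpq$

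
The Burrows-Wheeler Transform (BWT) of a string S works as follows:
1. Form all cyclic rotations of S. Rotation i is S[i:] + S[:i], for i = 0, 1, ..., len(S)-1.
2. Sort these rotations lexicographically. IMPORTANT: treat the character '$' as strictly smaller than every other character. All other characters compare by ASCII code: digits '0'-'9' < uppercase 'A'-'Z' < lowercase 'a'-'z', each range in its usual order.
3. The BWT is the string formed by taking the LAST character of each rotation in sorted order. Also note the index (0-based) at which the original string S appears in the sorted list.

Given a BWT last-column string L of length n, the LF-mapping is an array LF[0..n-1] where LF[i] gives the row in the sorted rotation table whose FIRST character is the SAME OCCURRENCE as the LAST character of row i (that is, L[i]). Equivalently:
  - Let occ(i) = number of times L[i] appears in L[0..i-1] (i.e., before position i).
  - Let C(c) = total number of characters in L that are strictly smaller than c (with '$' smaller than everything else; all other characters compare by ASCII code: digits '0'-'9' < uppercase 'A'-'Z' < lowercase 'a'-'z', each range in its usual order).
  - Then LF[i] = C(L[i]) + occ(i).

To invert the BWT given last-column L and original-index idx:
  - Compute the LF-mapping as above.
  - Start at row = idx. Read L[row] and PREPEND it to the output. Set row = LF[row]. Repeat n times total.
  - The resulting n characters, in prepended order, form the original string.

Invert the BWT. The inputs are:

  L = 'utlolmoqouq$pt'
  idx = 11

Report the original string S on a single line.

Answer: tuqtllomooqpu$

Derivation:
LF mapping: 12 10 1 4 2 3 5 8 6 13 9 0 7 11
Walk LF starting at row 11, prepending L[row]:
  step 1: row=11, L[11]='$', prepend. Next row=LF[11]=0
  step 2: row=0, L[0]='u', prepend. Next row=LF[0]=12
  step 3: row=12, L[12]='p', prepend. Next row=LF[12]=7
  step 4: row=7, L[7]='q', prepend. Next row=LF[7]=8
  step 5: row=8, L[8]='o', prepend. Next row=LF[8]=6
  step 6: row=6, L[6]='o', prepend. Next row=LF[6]=5
  step 7: row=5, L[5]='m', prepend. Next row=LF[5]=3
  step 8: row=3, L[3]='o', prepend. Next row=LF[3]=4
  step 9: row=4, L[4]='l', prepend. Next row=LF[4]=2
  step 10: row=2, L[2]='l', prepend. Next row=LF[2]=1
  step 11: row=1, L[1]='t', prepend. Next row=LF[1]=10
  step 12: row=10, L[10]='q', prepend. Next row=LF[10]=9
  step 13: row=9, L[9]='u', prepend. Next row=LF[9]=13
  step 14: row=13, L[13]='t', prepend. Next row=LF[13]=11
Reversed output: tuqtllomooqpu$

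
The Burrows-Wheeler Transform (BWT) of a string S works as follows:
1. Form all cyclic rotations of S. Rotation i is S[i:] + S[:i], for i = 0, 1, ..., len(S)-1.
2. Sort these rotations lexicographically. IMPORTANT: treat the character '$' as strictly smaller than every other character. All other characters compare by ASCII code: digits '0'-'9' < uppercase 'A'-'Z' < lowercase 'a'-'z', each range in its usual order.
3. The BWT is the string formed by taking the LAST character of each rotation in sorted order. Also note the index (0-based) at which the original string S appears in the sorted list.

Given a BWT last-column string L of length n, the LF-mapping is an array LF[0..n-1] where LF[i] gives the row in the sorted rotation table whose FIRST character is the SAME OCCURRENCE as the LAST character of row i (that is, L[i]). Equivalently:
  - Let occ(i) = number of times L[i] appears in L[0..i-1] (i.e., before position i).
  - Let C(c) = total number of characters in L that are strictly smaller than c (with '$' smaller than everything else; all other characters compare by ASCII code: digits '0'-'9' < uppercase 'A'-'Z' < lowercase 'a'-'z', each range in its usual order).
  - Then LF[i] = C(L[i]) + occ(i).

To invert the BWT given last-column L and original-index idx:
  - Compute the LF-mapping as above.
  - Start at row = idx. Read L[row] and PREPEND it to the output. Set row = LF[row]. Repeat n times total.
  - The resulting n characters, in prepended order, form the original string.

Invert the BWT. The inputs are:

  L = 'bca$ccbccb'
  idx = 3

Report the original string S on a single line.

Answer: bcbccccab$

Derivation:
LF mapping: 2 5 1 0 6 7 3 8 9 4
Walk LF starting at row 3, prepending L[row]:
  step 1: row=3, L[3]='$', prepend. Next row=LF[3]=0
  step 2: row=0, L[0]='b', prepend. Next row=LF[0]=2
  step 3: row=2, L[2]='a', prepend. Next row=LF[2]=1
  step 4: row=1, L[1]='c', prepend. Next row=LF[1]=5
  step 5: row=5, L[5]='c', prepend. Next row=LF[5]=7
  step 6: row=7, L[7]='c', prepend. Next row=LF[7]=8
  step 7: row=8, L[8]='c', prepend. Next row=LF[8]=9
  step 8: row=9, L[9]='b', prepend. Next row=LF[9]=4
  step 9: row=4, L[4]='c', prepend. Next row=LF[4]=6
  step 10: row=6, L[6]='b', prepend. Next row=LF[6]=3
Reversed output: bcbccccab$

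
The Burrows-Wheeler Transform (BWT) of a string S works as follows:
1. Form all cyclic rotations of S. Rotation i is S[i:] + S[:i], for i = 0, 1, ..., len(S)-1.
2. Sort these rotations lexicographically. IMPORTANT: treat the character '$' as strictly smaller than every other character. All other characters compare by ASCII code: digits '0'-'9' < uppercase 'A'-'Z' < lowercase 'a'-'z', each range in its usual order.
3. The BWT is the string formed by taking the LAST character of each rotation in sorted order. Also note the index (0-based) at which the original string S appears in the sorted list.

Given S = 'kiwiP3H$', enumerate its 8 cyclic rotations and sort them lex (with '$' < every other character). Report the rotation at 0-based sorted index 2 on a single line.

Answer: H$kiwiP3

Derivation:
All 8 rotations (rotation i = S[i:]+S[:i]):
  rot[0] = kiwiP3H$
  rot[1] = iwiP3H$k
  rot[2] = wiP3H$ki
  rot[3] = iP3H$kiw
  rot[4] = P3H$kiwi
  rot[5] = 3H$kiwiP
  rot[6] = H$kiwiP3
  rot[7] = $kiwiP3H
Sorted (with $ < everything):
  sorted[0] = $kiwiP3H
  sorted[1] = 3H$kiwiP
  sorted[2] = H$kiwiP3
  sorted[3] = P3H$kiwi
  sorted[4] = iP3H$kiw
  sorted[5] = iwiP3H$k
  sorted[6] = kiwiP3H$
  sorted[7] = wiP3H$ki
sorted[2] = H$kiwiP3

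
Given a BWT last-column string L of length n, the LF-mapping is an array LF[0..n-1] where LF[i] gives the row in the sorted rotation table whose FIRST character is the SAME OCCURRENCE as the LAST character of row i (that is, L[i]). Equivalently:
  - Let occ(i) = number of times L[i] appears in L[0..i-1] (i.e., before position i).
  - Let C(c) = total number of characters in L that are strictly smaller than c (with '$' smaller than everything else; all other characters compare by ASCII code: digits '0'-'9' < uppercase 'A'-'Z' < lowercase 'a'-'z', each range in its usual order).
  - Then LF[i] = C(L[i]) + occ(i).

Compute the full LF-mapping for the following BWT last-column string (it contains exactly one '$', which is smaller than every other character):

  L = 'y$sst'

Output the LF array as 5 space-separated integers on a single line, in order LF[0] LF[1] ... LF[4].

Char counts: '$':1, 's':2, 't':1, 'y':1
C (first-col start): C('$')=0, C('s')=1, C('t')=3, C('y')=4
L[0]='y': occ=0, LF[0]=C('y')+0=4+0=4
L[1]='$': occ=0, LF[1]=C('$')+0=0+0=0
L[2]='s': occ=0, LF[2]=C('s')+0=1+0=1
L[3]='s': occ=1, LF[3]=C('s')+1=1+1=2
L[4]='t': occ=0, LF[4]=C('t')+0=3+0=3

Answer: 4 0 1 2 3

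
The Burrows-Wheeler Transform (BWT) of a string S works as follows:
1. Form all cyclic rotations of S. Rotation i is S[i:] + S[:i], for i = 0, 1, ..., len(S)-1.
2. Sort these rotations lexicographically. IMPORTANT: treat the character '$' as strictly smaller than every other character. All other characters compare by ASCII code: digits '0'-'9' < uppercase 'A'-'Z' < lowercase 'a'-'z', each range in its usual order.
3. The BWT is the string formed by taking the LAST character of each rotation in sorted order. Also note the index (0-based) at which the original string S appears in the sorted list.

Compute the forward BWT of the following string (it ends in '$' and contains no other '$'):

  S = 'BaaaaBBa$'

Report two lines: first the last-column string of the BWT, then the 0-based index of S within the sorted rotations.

All 9 rotations (rotation i = S[i:]+S[:i]):
  rot[0] = BaaaaBBa$
  rot[1] = aaaaBBa$B
  rot[2] = aaaBBa$Ba
  rot[3] = aaBBa$Baa
  rot[4] = aBBa$Baaa
  rot[5] = BBa$Baaaa
  rot[6] = Ba$BaaaaB
  rot[7] = a$BaaaaBB
  rot[8] = $BaaaaBBa
Sorted (with $ < everything):
  sorted[0] = $BaaaaBBa  (last char: 'a')
  sorted[1] = BBa$Baaaa  (last char: 'a')
  sorted[2] = Ba$BaaaaB  (last char: 'B')
  sorted[3] = BaaaaBBa$  (last char: '$')
  sorted[4] = a$BaaaaBB  (last char: 'B')
  sorted[5] = aBBa$Baaa  (last char: 'a')
  sorted[6] = aaBBa$Baa  (last char: 'a')
  sorted[7] = aaaBBa$Ba  (last char: 'a')
  sorted[8] = aaaaBBa$B  (last char: 'B')
Last column: aaB$BaaaB
Original string S is at sorted index 3

Answer: aaB$BaaaB
3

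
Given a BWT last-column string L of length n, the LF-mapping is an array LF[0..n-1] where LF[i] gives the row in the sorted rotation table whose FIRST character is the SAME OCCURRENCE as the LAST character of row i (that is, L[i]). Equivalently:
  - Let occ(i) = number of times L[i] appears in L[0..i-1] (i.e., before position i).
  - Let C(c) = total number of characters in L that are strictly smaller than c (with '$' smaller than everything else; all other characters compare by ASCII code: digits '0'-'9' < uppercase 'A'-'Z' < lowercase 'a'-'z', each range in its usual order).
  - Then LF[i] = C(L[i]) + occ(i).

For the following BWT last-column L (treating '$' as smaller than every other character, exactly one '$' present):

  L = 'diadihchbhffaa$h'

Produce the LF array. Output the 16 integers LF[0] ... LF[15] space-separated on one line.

Answer: 6 14 1 7 15 10 5 11 4 12 8 9 2 3 0 13

Derivation:
Char counts: '$':1, 'a':3, 'b':1, 'c':1, 'd':2, 'f':2, 'h':4, 'i':2
C (first-col start): C('$')=0, C('a')=1, C('b')=4, C('c')=5, C('d')=6, C('f')=8, C('h')=10, C('i')=14
L[0]='d': occ=0, LF[0]=C('d')+0=6+0=6
L[1]='i': occ=0, LF[1]=C('i')+0=14+0=14
L[2]='a': occ=0, LF[2]=C('a')+0=1+0=1
L[3]='d': occ=1, LF[3]=C('d')+1=6+1=7
L[4]='i': occ=1, LF[4]=C('i')+1=14+1=15
L[5]='h': occ=0, LF[5]=C('h')+0=10+0=10
L[6]='c': occ=0, LF[6]=C('c')+0=5+0=5
L[7]='h': occ=1, LF[7]=C('h')+1=10+1=11
L[8]='b': occ=0, LF[8]=C('b')+0=4+0=4
L[9]='h': occ=2, LF[9]=C('h')+2=10+2=12
L[10]='f': occ=0, LF[10]=C('f')+0=8+0=8
L[11]='f': occ=1, LF[11]=C('f')+1=8+1=9
L[12]='a': occ=1, LF[12]=C('a')+1=1+1=2
L[13]='a': occ=2, LF[13]=C('a')+2=1+2=3
L[14]='$': occ=0, LF[14]=C('$')+0=0+0=0
L[15]='h': occ=3, LF[15]=C('h')+3=10+3=13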